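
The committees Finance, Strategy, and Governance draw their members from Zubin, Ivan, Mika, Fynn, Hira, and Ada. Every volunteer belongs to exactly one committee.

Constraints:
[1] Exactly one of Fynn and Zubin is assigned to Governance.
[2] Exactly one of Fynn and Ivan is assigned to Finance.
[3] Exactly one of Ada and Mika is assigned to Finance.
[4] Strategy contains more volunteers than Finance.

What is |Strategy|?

3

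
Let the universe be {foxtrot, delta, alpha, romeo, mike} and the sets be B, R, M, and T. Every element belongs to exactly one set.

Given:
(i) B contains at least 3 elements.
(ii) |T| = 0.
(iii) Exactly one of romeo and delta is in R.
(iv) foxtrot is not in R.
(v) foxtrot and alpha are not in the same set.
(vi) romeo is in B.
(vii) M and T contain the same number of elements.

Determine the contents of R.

R = {alpha, delta}

From (iv): foxtrot ∉ R.
From (vi): romeo ∈ B.
(ii): T already has 0, so the rest are out.
(iii) (exactly one): delta ∈ R.
Suppose alpha ∉ R: no assignment then satisfies all the clues, so alpha ∈ R.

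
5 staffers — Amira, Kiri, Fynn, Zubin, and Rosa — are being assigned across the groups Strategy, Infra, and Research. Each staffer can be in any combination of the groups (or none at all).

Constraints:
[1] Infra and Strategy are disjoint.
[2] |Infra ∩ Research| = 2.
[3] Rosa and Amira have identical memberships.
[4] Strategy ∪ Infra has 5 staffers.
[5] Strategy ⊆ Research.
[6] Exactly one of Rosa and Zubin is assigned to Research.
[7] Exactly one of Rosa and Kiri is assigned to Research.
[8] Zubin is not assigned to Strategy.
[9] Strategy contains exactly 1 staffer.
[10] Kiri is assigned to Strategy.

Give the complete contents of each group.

Strategy = {Kiri}; Infra = {Amira, Fynn, Rosa, Zubin}; Research = {Fynn, Kiri, Zubin}

From (8): Zubin ∉ Strategy.
From (10): Kiri ∈ Strategy.
(1) (disjoint): Kiri ∉ Infra.
(5) with Kiri ∈ Strategy: Kiri ∈ Research.
(7) (exactly one): Rosa ∉ Research.
(9): Strategy already has 1, so the rest are out.
(3): Amira matches Rosa: Amira ∉ Research.
(6) (exactly one): Zubin ∈ Research.
Suppose Amira ∉ Infra: no assignment then satisfies all the clues, so Amira ∈ Infra.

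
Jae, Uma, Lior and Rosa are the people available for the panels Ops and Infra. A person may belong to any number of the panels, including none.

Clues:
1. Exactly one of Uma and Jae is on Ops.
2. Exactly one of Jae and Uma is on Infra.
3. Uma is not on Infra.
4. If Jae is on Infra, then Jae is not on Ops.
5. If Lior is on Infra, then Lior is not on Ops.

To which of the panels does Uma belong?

Uma: Ops

From (3): Uma ∉ Infra.
(2) (exactly one): Jae ∈ Infra.
(4): Jae ∉ Ops.
(1) (exactly one): Uma ∈ Ops.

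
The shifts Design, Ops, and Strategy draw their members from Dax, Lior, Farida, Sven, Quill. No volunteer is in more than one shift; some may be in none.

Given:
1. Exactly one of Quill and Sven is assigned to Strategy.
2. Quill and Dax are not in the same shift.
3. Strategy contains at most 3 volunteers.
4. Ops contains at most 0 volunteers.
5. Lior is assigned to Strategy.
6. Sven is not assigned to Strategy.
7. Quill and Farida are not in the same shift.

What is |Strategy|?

From (5): Lior ∈ Strategy.
From (6): Sven ∉ Strategy.
(1) (exactly one): Quill ∈ Strategy.
(2): Dax ∉ Strategy.
(4): Ops already has 0, so the rest are out.
(7): Farida ∉ Strategy.

2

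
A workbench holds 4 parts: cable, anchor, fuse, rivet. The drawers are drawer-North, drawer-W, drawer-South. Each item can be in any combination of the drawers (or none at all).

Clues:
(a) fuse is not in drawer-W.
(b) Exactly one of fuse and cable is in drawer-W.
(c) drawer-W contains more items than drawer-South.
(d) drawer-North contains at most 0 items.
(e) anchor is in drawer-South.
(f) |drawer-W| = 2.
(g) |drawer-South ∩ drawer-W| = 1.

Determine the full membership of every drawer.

drawer-North = {}; drawer-W = {anchor, cable}; drawer-South = {anchor}

From (a): fuse ∉ drawer-W.
From (e): anchor ∈ drawer-South.
(b) (exactly one): cable ∈ drawer-W.
(d): drawer-North already has 0, so the rest are out.
Suppose cable ∈ drawer-South: no assignment then satisfies all the clues, so cable ∉ drawer-South.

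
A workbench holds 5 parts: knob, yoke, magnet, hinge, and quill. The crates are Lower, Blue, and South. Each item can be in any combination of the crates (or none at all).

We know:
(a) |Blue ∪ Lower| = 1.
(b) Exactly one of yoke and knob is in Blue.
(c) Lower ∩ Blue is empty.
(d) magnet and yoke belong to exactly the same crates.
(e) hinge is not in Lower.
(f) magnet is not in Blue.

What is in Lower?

Lower = {}

From (e): hinge ∉ Lower.
From (f): magnet ∉ Blue.
(d): yoke matches magnet: yoke ∉ Blue.
(b) (exactly one): knob ∈ Blue.
(c) (disjoint): knob ∉ Lower.
Suppose yoke ∈ Lower: no assignment then satisfies all the clues, so yoke ∉ Lower.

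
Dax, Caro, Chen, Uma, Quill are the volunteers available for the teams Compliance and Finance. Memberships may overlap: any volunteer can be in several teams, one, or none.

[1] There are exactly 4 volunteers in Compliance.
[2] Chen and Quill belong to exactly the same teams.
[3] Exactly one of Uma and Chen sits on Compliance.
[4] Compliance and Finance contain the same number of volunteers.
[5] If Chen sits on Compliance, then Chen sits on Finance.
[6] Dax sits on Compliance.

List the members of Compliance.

From (6): Dax ∈ Compliance.
Suppose Caro ∉ Compliance: no assignment then satisfies all the clues, so Caro ∈ Compliance.

Compliance = {Caro, Chen, Dax, Quill}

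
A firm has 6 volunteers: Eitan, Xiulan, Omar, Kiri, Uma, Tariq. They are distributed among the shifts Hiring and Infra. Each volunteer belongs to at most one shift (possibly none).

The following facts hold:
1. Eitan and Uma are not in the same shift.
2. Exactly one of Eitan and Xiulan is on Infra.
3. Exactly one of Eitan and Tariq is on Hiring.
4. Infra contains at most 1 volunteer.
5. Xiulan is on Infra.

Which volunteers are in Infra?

Infra = {Xiulan}

From (5): Xiulan ∈ Infra.
(2) (exactly one): Eitan ∉ Infra.
(4): Infra already has 1, so the rest are out.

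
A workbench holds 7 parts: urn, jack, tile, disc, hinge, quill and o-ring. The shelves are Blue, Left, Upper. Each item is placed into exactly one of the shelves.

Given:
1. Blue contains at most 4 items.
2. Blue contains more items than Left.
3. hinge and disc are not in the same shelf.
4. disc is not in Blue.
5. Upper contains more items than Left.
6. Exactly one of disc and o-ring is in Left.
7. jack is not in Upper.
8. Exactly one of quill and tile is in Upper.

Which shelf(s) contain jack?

From (4): disc ∉ Blue.
From (7): jack ∉ Upper.
Suppose jack ∉ Blue: no assignment then satisfies all the clues, so jack ∈ Blue.

jack: Blue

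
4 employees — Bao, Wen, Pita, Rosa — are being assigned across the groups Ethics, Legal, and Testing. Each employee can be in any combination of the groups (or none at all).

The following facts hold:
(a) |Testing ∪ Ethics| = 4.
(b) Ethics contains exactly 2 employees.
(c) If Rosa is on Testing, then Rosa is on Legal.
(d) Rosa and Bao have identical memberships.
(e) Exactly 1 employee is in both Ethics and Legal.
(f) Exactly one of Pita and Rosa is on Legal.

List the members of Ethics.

Ethics = {Pita, Wen}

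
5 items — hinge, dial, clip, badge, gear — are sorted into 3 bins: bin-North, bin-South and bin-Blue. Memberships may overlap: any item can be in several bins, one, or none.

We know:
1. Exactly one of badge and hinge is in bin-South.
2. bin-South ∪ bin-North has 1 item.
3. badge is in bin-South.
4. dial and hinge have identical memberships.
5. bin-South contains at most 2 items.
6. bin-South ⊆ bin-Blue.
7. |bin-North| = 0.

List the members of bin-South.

bin-South = {badge}

From (3): badge ∈ bin-South.
(1) (exactly one): hinge ∉ bin-South.
(4): dial matches hinge: dial ∉ bin-South.
(6) with badge ∈ bin-South: badge ∈ bin-Blue.
(7): bin-North already has 0, so the rest are out.
Suppose clip ∈ bin-South: no assignment then satisfies all the clues, so clip ∉ bin-South.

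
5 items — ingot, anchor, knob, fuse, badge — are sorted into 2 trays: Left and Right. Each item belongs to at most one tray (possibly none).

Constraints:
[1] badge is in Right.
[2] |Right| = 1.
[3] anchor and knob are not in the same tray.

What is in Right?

From (1): badge ∈ Right.
(2): Right already has 1, so the rest are out.

Right = {badge}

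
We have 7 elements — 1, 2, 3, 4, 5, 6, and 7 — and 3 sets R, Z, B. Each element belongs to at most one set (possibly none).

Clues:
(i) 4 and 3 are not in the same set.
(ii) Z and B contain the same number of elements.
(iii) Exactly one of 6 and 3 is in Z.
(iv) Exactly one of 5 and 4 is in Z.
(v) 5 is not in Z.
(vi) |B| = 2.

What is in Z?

From (v): 5 ∉ Z.
(iv) (exactly one): 4 ∈ Z.
(i): 3 ∉ Z.
(iii) (exactly one): 6 ∈ Z.
Suppose 1 ∈ Z: no assignment then satisfies all the clues, so 1 ∉ Z.

Z = {4, 6}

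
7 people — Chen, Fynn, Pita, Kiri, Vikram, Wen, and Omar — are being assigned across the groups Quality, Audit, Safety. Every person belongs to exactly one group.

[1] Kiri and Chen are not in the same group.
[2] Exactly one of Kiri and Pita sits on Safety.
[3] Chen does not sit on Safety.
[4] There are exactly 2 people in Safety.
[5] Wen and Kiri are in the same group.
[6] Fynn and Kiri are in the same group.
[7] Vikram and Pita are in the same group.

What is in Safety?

Safety = {Pita, Vikram}

From (3): Chen ∉ Safety.
Suppose Fynn ∈ Safety: no assignment then satisfies all the clues, so Fynn ∉ Safety.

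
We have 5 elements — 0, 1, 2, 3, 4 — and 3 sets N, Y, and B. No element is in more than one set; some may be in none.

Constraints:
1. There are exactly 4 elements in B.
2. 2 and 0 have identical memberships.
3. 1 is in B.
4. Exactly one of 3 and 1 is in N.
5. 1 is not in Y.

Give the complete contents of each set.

From (3): 1 ∈ B.
(4) (exactly one): 3 ∈ N.
(1): only 4 candidates remain for B, so all are in.

N = {3}; Y = {}; B = {0, 1, 2, 4}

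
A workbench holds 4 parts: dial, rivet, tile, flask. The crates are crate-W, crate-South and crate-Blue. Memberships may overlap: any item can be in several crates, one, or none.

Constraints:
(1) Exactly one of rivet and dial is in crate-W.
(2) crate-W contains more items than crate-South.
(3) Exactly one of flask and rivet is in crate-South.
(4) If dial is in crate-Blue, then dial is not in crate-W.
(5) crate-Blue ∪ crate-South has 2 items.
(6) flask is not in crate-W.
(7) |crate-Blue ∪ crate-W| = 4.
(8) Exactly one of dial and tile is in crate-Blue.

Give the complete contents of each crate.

crate-W = {rivet, tile}; crate-South = {flask}; crate-Blue = {dial, flask}

From (6): flask ∉ crate-W.
Suppose dial ∈ crate-W: no assignment then satisfies all the clues, so dial ∉ crate-W.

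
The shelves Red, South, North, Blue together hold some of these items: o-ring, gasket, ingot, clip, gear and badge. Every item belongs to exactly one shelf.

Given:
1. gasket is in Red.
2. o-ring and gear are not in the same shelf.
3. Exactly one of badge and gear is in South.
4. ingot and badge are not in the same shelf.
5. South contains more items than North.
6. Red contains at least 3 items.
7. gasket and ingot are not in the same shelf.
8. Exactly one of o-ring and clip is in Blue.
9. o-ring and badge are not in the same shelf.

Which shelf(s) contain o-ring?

o-ring: Blue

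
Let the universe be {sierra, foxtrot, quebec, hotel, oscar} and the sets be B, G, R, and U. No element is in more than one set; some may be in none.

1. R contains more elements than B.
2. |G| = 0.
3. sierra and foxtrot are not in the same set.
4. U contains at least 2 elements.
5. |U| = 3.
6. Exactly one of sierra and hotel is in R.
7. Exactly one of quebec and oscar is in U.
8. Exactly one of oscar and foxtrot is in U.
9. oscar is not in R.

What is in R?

R = {sierra}

From (9): oscar ∉ R.
(2): G already has 0, so the rest are out.
Suppose sierra ∉ R: no assignment then satisfies all the clues, so sierra ∈ R.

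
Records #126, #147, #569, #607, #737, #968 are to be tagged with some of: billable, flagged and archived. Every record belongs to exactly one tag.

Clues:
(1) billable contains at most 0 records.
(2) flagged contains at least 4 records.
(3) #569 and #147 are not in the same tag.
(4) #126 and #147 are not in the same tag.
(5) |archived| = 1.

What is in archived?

archived = {#147}

(1): billable already has 0, so the rest are out.
Suppose #126 ∈ archived: no assignment then satisfies all the clues, so #126 ∉ archived.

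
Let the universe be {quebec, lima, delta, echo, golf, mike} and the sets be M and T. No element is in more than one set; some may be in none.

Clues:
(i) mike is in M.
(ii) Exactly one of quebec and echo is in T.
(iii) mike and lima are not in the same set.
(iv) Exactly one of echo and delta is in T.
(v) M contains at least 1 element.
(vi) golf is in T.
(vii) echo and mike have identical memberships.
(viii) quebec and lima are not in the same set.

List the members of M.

From (i): mike ∈ M.
From (vi): golf ∈ T.
(iii): lima ∉ M.
(vii): echo matches mike: echo ∈ M.
(ii) (exactly one): quebec ∈ T.
(iv) (exactly one): delta ∈ T.
(viii): lima ∉ T.

M = {echo, mike}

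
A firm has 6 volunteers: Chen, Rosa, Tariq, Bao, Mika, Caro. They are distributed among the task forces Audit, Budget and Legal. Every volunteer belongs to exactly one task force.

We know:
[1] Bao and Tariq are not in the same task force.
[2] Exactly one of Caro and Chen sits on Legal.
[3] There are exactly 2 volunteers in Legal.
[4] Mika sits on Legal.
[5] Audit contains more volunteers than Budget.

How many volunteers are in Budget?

1

From (4): Mika ∈ Legal.
Suppose Chen ∈ Budget: no assignment then satisfies all the clues, so Chen ∉ Budget.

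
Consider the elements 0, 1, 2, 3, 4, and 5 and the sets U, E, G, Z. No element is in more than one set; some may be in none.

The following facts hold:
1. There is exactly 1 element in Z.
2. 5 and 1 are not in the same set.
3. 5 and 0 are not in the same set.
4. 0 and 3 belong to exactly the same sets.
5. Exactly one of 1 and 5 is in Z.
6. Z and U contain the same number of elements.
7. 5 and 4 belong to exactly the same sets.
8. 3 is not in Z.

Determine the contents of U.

U = {2}

From (8): 3 ∉ Z.
(4): 0 matches 3: 0 ∉ Z.
Suppose 0 ∈ U: no assignment then satisfies all the clues, so 0 ∉ U.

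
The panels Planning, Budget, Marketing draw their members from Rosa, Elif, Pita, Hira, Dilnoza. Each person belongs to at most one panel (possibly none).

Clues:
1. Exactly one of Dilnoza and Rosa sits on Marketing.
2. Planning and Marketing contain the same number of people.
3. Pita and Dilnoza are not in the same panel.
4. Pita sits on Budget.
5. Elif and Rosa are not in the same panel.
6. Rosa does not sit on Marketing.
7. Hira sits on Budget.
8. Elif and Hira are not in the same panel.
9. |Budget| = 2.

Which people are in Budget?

Budget = {Hira, Pita}

From (4): Pita ∈ Budget.
From (6): Rosa ∉ Marketing.
From (7): Hira ∈ Budget.
(1) (exactly one): Dilnoza ∈ Marketing.
(8): Elif ∉ Budget.
(9): Budget already has 2, so the rest are out.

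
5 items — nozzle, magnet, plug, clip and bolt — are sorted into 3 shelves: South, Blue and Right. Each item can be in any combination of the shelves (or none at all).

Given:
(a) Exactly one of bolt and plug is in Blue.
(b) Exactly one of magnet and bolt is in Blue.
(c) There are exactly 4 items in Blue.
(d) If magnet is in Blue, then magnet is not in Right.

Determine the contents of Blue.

Blue = {clip, magnet, nozzle, plug}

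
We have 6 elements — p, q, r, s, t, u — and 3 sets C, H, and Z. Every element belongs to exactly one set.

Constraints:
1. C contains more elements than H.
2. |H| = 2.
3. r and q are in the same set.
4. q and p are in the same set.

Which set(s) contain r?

r: C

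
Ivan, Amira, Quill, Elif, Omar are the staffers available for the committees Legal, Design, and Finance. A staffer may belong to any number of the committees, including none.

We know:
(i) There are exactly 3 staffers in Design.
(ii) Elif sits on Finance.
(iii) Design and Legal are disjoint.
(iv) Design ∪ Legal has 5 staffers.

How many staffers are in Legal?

2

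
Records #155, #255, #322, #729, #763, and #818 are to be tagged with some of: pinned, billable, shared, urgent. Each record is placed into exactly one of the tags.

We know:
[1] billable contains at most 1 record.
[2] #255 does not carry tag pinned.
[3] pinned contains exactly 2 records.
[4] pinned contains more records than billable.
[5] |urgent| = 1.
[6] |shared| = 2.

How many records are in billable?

1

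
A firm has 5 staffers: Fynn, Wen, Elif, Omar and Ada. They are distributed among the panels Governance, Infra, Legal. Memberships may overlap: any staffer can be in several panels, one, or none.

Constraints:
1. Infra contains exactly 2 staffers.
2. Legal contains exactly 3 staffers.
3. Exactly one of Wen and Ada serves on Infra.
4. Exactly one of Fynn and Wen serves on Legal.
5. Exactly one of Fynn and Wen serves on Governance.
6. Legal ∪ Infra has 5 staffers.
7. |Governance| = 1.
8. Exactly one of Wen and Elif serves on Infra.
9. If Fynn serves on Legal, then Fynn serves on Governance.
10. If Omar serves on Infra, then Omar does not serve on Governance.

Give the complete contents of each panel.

Governance = {Fynn}; Infra = {Omar, Wen}; Legal = {Ada, Elif, Fynn}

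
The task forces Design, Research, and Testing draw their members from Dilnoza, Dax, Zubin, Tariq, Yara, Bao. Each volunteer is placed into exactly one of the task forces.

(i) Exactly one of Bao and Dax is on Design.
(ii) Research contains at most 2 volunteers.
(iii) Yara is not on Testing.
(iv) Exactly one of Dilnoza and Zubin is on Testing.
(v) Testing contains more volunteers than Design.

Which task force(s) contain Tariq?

From (iii): Yara ∉ Testing.
Suppose Tariq ∈ Design: no assignment then satisfies all the clues, so Tariq ∉ Design.

Tariq: Testing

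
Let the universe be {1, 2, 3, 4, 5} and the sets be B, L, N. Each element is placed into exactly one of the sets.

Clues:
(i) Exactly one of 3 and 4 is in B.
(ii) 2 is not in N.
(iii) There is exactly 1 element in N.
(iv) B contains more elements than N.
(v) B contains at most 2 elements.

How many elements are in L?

2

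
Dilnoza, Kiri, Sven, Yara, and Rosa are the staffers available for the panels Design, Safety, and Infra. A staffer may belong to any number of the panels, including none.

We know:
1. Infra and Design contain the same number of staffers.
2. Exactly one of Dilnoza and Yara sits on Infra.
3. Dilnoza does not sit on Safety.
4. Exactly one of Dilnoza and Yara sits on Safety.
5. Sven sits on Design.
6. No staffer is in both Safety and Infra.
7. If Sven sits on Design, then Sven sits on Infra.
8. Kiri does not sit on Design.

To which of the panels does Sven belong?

Sven: Design, Infra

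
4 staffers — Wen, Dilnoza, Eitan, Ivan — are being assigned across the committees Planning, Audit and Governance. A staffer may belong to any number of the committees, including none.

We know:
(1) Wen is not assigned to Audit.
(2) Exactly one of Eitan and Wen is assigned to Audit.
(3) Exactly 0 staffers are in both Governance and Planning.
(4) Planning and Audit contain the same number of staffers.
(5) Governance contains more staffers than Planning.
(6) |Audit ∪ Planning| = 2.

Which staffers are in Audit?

Audit = {Eitan}

From (1): Wen ∉ Audit.
(2) (exactly one): Eitan ∈ Audit.
Suppose Dilnoza ∈ Audit: no assignment then satisfies all the clues, so Dilnoza ∉ Audit.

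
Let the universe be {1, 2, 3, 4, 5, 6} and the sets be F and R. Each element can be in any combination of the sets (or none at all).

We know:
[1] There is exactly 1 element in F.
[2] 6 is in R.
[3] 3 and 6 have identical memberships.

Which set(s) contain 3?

From (2): 6 ∈ R.
(3): 3 matches 6: 3 ∈ R.
Suppose 3 ∈ F: no assignment then satisfies all the clues, so 3 ∉ F.

3: R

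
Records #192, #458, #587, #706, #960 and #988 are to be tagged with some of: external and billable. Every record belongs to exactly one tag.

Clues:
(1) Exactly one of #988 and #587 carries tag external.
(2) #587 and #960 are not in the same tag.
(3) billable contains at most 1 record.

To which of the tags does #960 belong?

#960: external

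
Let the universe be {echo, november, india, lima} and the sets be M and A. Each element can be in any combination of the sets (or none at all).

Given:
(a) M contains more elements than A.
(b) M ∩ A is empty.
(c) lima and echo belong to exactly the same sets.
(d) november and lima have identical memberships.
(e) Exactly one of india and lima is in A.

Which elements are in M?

M = {echo, lima, november}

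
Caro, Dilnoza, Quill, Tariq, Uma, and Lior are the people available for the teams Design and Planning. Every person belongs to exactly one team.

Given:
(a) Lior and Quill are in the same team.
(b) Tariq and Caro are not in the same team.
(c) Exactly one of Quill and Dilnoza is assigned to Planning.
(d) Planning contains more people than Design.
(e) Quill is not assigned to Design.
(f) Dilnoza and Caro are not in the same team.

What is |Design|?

2

From (e): Quill ∉ Design.
(a): Lior matches Quill: Lior ∉ Design.
Only one team left: Quill ∈ Planning.
Only one team left: Lior ∈ Planning.
(c) (exactly one): Dilnoza ∉ Planning.
Only one team left: Dilnoza ∈ Design.
(f): Caro ∉ Design.
Only one team left: Caro ∈ Planning.
(b): Tariq ∉ Planning.
Only one team left: Tariq ∈ Design.
Suppose Uma ∈ Design: no assignment then satisfies all the clues, so Uma ∉ Design.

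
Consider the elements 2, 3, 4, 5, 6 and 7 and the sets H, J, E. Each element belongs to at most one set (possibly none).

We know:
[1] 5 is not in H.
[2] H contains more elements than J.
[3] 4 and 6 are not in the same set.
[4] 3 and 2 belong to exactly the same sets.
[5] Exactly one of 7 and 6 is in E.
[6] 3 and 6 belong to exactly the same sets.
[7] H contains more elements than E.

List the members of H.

H = {2, 3, 6}

From (1): 5 ∉ H.
Suppose 2 ∉ H: no assignment then satisfies all the clues, so 2 ∈ H.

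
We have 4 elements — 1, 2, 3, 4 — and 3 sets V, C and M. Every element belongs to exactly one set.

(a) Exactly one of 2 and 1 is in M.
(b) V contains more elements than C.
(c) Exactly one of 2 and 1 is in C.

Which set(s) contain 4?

4: V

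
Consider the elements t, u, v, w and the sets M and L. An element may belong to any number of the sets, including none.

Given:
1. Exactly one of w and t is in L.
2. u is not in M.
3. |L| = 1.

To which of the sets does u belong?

u: none

From (2): u ∉ M.
Suppose u ∈ L: no assignment then satisfies all the clues, so u ∉ L.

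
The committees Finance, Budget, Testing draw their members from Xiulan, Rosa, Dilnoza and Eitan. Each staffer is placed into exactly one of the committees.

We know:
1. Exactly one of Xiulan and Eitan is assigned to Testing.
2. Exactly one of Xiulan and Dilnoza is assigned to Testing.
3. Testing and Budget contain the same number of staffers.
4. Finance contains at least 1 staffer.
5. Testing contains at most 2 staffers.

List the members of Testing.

Testing = {Xiulan}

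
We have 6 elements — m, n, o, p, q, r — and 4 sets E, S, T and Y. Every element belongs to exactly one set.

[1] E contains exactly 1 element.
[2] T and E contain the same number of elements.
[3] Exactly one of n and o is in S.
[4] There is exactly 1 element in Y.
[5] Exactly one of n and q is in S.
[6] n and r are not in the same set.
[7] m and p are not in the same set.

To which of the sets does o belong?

o: S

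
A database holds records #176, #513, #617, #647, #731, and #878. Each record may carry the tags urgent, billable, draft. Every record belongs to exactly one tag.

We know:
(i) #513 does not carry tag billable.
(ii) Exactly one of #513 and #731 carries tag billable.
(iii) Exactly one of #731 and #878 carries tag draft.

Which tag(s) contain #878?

From (i): #513 ∉ billable.
(ii) (exactly one): #731 ∈ billable.
(iii) (exactly one): #878 ∈ draft.

#878: draft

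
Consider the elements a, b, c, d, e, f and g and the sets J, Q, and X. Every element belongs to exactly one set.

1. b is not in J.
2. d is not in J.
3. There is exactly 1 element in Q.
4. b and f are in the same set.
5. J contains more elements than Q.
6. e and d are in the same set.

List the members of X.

X = {b, d, e, f}

From (1): b ∉ J.
From (2): d ∉ J.
(4): f matches b: f ∉ J.
(6): e matches d: e ∉ J.
Suppose a ∈ X: no assignment then satisfies all the clues, so a ∉ X.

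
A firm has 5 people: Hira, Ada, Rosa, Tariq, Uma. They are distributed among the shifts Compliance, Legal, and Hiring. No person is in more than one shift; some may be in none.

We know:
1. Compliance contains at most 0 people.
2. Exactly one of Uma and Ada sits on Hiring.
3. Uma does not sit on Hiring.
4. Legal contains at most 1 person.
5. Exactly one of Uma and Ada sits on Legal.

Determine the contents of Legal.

Legal = {Uma}

From (3): Uma ∉ Hiring.
(1): Compliance already has 0, so the rest are out.
(2) (exactly one): Ada ∈ Hiring.
(5) (exactly one): Uma ∈ Legal.
(4): Legal already has 1, so the rest are out.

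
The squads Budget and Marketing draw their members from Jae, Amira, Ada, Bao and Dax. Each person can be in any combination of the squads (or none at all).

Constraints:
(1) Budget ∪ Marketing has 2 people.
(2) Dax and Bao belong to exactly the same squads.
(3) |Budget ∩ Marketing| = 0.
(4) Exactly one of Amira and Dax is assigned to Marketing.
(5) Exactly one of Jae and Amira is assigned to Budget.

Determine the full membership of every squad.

Budget = {Jae}; Marketing = {Amira}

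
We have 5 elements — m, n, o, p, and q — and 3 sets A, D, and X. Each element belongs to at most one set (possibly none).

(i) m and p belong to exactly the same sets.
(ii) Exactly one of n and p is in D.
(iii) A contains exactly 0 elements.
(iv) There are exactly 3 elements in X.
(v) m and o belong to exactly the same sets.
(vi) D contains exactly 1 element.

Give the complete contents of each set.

(iii): A already has 0, so the rest are out.
Suppose m ∈ D: no assignment then satisfies all the clues, so m ∉ D.

A = {}; D = {n}; X = {m, o, p}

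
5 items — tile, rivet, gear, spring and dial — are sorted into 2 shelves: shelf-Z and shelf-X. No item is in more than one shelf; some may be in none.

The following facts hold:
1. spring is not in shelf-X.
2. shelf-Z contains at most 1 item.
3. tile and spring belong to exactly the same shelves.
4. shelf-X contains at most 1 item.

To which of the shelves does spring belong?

spring: none

From (1): spring ∉ shelf-X.
(3): tile matches spring: tile ∉ shelf-X.
Suppose spring ∈ shelf-Z: no assignment then satisfies all the clues, so spring ∉ shelf-Z.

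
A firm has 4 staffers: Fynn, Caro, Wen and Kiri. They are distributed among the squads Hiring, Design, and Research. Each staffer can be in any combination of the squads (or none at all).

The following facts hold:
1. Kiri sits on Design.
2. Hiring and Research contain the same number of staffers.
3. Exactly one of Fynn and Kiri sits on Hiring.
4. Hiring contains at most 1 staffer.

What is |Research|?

1

From (1): Kiri ∈ Design.
Suppose Caro ∈ Hiring: no assignment then satisfies all the clues, so Caro ∉ Hiring.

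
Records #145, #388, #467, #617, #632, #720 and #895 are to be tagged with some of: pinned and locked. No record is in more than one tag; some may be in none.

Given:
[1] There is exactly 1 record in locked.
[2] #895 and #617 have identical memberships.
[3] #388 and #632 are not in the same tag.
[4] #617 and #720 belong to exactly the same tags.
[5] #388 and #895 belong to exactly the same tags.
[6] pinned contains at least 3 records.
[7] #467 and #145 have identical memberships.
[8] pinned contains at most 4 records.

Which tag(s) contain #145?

#145: none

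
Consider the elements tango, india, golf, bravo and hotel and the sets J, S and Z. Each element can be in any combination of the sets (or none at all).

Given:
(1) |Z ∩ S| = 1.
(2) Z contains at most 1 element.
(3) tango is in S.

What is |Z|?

1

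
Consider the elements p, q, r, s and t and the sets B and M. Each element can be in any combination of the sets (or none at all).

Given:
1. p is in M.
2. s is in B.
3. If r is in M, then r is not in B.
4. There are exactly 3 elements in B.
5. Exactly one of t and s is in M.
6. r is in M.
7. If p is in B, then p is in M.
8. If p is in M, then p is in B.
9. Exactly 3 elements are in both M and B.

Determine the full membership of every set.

B = {p, q, s}; M = {p, q, r, s}

From (1): p ∈ M.
From (2): s ∈ B.
From (6): r ∈ M.
(3): r ∉ B.
(8): p ∈ B.
Suppose q ∉ B: no assignment then satisfies all the clues, so q ∈ B.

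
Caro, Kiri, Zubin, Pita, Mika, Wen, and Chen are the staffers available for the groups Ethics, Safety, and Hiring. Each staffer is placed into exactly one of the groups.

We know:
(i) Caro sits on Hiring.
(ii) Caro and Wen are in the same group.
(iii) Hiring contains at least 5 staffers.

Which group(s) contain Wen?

From (i): Caro ∈ Hiring.
(ii): Wen matches Caro: Wen ∉ Ethics.
(ii): Wen matches Caro: Wen ∉ Safety.
(ii): Wen matches Caro: Wen ∈ Hiring.

Wen: Hiring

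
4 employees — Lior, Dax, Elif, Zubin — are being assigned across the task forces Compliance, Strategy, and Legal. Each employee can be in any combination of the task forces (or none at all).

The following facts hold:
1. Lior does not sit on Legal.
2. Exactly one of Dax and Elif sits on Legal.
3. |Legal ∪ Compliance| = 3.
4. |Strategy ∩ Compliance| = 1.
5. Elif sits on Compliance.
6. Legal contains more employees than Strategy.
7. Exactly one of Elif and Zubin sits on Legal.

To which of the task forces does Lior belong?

Lior: none

From (1): Lior ∉ Legal.
From (5): Elif ∈ Compliance.
Suppose Lior ∈ Compliance: no assignment then satisfies all the clues, so Lior ∉ Compliance.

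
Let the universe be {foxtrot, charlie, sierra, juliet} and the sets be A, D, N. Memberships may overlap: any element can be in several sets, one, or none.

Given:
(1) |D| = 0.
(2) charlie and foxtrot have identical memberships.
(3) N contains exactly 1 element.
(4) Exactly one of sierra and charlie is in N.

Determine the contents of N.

N = {sierra}

(1): D already has 0, so the rest are out.
Suppose foxtrot ∈ N: no assignment then satisfies all the clues, so foxtrot ∉ N.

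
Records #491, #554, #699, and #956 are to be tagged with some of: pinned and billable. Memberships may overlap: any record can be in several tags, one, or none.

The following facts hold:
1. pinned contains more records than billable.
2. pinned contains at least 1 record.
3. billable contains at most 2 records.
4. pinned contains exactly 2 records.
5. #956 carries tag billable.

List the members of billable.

billable = {#956}

From (5): #956 ∈ billable.
Suppose #491 ∈ billable: no assignment then satisfies all the clues, so #491 ∉ billable.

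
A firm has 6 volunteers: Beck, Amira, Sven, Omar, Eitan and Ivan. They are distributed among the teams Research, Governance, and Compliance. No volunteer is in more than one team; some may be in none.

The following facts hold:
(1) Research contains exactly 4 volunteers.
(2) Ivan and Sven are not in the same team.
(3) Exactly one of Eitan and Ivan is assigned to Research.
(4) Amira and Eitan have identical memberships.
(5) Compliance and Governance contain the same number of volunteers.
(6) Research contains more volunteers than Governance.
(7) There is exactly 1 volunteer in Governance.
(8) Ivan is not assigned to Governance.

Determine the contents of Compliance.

Compliance = {Ivan}

From (8): Ivan ∉ Governance.
Suppose Beck ∈ Compliance: no assignment then satisfies all the clues, so Beck ∉ Compliance.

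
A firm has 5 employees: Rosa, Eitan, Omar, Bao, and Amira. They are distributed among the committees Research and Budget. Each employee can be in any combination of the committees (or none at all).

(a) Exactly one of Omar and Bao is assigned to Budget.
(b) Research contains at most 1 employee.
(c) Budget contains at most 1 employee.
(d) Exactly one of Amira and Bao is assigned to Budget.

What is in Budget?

Budget = {Bao}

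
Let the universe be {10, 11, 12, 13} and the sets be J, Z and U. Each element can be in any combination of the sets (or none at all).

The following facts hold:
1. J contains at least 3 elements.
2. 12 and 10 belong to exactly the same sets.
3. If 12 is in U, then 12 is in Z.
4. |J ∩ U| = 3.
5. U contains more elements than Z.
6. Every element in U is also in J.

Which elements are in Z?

Z = {10, 12}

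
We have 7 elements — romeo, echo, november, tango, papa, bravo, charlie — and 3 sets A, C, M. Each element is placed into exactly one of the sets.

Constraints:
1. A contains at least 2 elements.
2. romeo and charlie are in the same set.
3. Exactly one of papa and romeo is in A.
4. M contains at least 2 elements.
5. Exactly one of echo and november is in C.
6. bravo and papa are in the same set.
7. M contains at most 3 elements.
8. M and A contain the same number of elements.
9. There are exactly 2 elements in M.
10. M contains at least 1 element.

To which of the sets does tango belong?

tango: M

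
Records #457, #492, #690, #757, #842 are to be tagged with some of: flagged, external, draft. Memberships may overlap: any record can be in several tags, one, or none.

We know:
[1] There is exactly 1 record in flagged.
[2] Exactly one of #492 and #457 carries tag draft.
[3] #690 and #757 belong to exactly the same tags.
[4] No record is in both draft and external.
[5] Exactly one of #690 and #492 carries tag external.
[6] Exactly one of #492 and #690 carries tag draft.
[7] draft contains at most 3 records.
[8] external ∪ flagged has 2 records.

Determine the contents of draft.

draft = {#457, #690, #757}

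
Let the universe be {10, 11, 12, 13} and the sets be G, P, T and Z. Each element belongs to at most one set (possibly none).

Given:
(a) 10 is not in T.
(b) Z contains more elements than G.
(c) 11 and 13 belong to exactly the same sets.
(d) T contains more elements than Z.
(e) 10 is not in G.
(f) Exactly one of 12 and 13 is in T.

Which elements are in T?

T = {11, 13}

From (a): 10 ∉ T.
From (e): 10 ∉ G.
Suppose 11 ∉ T: no assignment then satisfies all the clues, so 11 ∈ T.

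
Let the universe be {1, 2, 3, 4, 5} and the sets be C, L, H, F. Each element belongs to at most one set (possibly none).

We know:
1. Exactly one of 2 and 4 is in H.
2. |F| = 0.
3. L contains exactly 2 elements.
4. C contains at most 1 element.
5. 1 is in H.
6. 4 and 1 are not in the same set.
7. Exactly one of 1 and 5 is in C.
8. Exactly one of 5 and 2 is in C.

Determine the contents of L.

From (5): 1 ∈ H.
(2): F already has 0, so the rest are out.
(6): 4 ∉ H.
(7) (exactly one): 5 ∈ C.
(8) (exactly one): 2 ∉ C.
(1) (exactly one): 2 ∈ H.
(3): only 2 candidates remain for L, so all are in.

L = {3, 4}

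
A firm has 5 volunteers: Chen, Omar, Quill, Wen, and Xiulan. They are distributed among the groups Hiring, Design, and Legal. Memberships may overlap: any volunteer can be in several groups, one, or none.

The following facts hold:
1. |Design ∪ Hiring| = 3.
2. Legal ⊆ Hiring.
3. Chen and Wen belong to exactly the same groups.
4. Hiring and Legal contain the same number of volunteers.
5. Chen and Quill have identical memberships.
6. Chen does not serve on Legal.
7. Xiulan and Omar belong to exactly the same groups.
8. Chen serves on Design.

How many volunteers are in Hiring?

0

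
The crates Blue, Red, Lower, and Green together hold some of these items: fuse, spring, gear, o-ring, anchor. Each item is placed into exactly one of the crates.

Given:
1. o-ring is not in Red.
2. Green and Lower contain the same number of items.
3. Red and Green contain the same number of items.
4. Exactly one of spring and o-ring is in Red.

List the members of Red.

From (1): o-ring ∉ Red.
(4) (exactly one): spring ∈ Red.
Suppose fuse ∈ Red: no assignment then satisfies all the clues, so fuse ∉ Red.

Red = {spring}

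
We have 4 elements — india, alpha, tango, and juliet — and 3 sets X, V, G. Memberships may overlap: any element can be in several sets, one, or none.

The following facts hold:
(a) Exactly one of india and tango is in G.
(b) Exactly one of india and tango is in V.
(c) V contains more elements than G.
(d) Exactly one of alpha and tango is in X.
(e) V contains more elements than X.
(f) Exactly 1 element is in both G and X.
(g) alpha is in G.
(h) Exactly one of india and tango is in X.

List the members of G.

G = {alpha, tango}

From (g): alpha ∈ G.
Suppose india ∈ G: no assignment then satisfies all the clues, so india ∉ G.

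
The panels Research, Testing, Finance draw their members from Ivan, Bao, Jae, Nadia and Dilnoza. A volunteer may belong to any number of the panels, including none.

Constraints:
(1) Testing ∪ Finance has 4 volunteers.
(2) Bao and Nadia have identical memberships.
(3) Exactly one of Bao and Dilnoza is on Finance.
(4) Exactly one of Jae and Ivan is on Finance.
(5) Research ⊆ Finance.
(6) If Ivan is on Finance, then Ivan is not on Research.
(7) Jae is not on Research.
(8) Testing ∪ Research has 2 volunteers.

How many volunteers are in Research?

0

From (7): Jae ∉ Research.
Suppose Ivan ∈ Research: no assignment then satisfies all the clues, so Ivan ∉ Research.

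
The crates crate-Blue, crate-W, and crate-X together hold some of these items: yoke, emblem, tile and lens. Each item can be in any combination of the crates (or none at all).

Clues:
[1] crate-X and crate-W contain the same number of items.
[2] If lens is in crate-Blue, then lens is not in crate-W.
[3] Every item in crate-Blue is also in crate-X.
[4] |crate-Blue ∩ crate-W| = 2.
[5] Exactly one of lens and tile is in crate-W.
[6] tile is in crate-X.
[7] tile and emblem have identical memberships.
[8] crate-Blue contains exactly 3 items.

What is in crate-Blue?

crate-Blue = {emblem, lens, tile}

From (6): tile ∈ crate-X.
(7): emblem matches tile: emblem ∈ crate-X.
Suppose yoke ∈ crate-Blue: no assignment then satisfies all the clues, so yoke ∉ crate-Blue.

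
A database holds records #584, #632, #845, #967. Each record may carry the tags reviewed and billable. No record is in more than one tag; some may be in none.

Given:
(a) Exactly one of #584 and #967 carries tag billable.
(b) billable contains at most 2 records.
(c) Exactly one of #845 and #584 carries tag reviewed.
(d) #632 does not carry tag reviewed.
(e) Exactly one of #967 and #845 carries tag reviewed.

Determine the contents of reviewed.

From (d): #632 ∉ reviewed.
Suppose #584 ∈ reviewed: no assignment then satisfies all the clues, so #584 ∉ reviewed.

reviewed = {#845}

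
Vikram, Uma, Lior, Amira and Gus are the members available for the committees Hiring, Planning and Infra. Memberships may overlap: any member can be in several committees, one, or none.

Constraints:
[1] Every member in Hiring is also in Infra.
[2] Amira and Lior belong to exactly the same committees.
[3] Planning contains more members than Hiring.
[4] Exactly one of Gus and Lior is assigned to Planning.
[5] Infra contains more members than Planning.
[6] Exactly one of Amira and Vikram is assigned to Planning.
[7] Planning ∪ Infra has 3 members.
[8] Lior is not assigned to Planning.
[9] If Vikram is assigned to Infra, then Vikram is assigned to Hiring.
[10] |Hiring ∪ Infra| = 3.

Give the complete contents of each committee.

Hiring = {Vikram}; Planning = {Gus, Vikram}; Infra = {Gus, Uma, Vikram}

From (8): Lior ∉ Planning.
(2): Amira matches Lior: Amira ∉ Planning.
(4) (exactly one): Gus ∈ Planning.
(6) (exactly one): Vikram ∈ Planning.
Suppose Vikram ∉ Hiring: no assignment then satisfies all the clues, so Vikram ∈ Hiring.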